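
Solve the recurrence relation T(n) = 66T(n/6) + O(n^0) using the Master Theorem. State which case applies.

Master Theorem for T(n) = 66T(n/6) + O(n^0):

a = 66, b = 6, c = 0
log_b(a) = log_6(66) = 2.3383

Case 1: c = 0 < log_6(66) = 2.3383
T(n) = O(n^(log_6 66))

For T(n) = 66T(n/6) + O(n^0): log_6(66) = 2.3383. This is Case 1 of the Master Theorem (c < log_b(a), work dominated by leaves), giving O(n^(log_6 66)).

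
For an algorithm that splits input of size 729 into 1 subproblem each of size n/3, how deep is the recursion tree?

For divide and conquer with division factor 3:

Problem sizes at each level:
Level 0: 729
Level 1: 243
Level 2: 81
Level 3: 27
Level 4: 9
Level 5: 3
Level 6: 1

The root is level 0 and the size-1 base case is level 6 (the tree spans levels 0 through 6, i.e. 7 levels counting the root), so the depth is the number of divisions: log_3(729) = 6

The recursion tree depth is log_3(729) = 6. At each level, the problem size is divided by 3, so it takes 6 divisions to reduce to a base case of size 1. The algorithm makes 1 recursive call at each level.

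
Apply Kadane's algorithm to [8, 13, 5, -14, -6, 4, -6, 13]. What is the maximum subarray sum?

Using Kadane's algorithm on [8, 13, 5, -14, -6, 4, -6, 13]:

Scanning through the array:
Position 1 (value 13): max_ending_here = 21, max_so_far = 21
Position 2 (value 5): max_ending_here = 26, max_so_far = 26
Position 3 (value -14): max_ending_here = 12, max_so_far = 26
Position 4 (value -6): max_ending_here = 6, max_so_far = 26
Position 5 (value 4): max_ending_here = 10, max_so_far = 26
Position 6 (value -6): max_ending_here = 4, max_so_far = 26
Position 7 (value 13): max_ending_here = 17, max_so_far = 26

Maximum subarray: [8, 13, 5]
Maximum sum: 26

The maximum subarray is [8, 13, 5] with sum 26. This subarray runs from index 0 to index 2.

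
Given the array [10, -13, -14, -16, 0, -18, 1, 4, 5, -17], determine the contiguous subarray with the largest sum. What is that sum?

Using Kadane's algorithm on [10, -13, -14, -16, 0, -18, 1, 4, 5, -17]:

Scanning through the array:
Position 1 (value -13): max_ending_here = -3, max_so_far = 10
Position 2 (value -14): max_ending_here = -14, max_so_far = 10
Position 3 (value -16): max_ending_here = -16, max_so_far = 10
Position 4 (value 0): max_ending_here = 0, max_so_far = 10
Position 5 (value -18): max_ending_here = -18, max_so_far = 10
Position 6 (value 1): max_ending_here = 1, max_so_far = 10
Position 7 (value 4): max_ending_here = 5, max_so_far = 10
Position 8 (value 5): max_ending_here = 10, max_so_far = 10
Position 9 (value -17): max_ending_here = -7, max_so_far = 10

Maximum subarray: [10]
Maximum sum: 10

The maximum subarray is [10] with sum 10. This subarray runs from index 0 to index 0.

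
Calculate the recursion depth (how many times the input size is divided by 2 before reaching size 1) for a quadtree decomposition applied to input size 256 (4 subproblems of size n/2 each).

For divide and conquer with division factor 2:

Problem sizes at each level:
Level 0: 256
Level 1: 128
Level 2: 64
Level 3: 32
Level 4: 16
Level 5: 8
Level 6: 4
Level 7: 2
Level 8: 1

The root is level 0 and the size-1 base case is level 8 (the tree spans levels 0 through 8, i.e. 9 levels counting the root), so the depth is the number of divisions: log_2(256) = 8

The recursion tree depth is log_2(256) = 8. At each level, the problem size is divided by 2, so it takes 8 divisions to reduce to a base case of size 1. The algorithm makes 4 recursive calls at each level.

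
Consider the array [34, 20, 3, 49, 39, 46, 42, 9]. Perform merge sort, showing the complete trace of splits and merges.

Merge sort trace:

Split: [34, 20, 3, 49, 39, 46, 42, 9] -> [34, 20, 3, 49] and [39, 46, 42, 9]
  Split: [34, 20, 3, 49] -> [34, 20] and [3, 49]
    Split: [34, 20] -> [34] and [20]
    Merge: [34] + [20] -> [20, 34]
    Split: [3, 49] -> [3] and [49]
    Merge: [3] + [49] -> [3, 49]
  Merge: [20, 34] + [3, 49] -> [3, 20, 34, 49]
  Split: [39, 46, 42, 9] -> [39, 46] and [42, 9]
    Split: [39, 46] -> [39] and [46]
    Merge: [39] + [46] -> [39, 46]
    Split: [42, 9] -> [42] and [9]
    Merge: [42] + [9] -> [9, 42]
  Merge: [39, 46] + [9, 42] -> [9, 39, 42, 46]
Merge: [3, 20, 34, 49] + [9, 39, 42, 46] -> [3, 9, 20, 34, 39, 42, 46, 49]

Final sorted array: [3, 9, 20, 34, 39, 42, 46, 49]

The merge sort proceeds by recursively splitting the array and merging sorted halves.
After all merges, the sorted array is [3, 9, 20, 34, 39, 42, 46, 49].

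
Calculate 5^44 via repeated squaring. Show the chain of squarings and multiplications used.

Computing 5^44 by squaring (build up from 5^1; each line after the first costs one multiplication):

5^1 = 5
5^2 = (5^1)^2 = 5^2 = 25
5^4 = (5^2)^2 = 25^2 = 625
5^5 = 5 * 5^4 = 5 * 625 = 3125
5^10 = (5^5)^2 = 3125^2 = 9765625
5^11 = 5 * 5^10 = 5 * 9765625 = 48828125
5^22 = (5^11)^2 = 48828125^2 = 2384185791015625
5^44 = (5^22)^2 = 2384185791015625^2 = 5684341886080801486968994140625

Result: 5684341886080801486968994140625
Multiplications needed: 7 (7 lines after 5^1)

5^44 = 5684341886080801486968994140625. Using exponentiation by squaring, this requires 7 multiplications. The key idea: if the exponent is even, square the half-power; if odd, multiply by the base once.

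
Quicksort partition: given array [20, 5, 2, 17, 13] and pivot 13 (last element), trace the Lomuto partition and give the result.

Lomuto partition with pivot = 13:

Initial array: [20, 5, 2, 17, 13]

arr[0]=20 > 13: no swap
arr[1]=5 <= 13: swap with position 0, array becomes [5, 20, 2, 17, 13]
arr[2]=2 <= 13: swap with position 1, array becomes [5, 2, 20, 17, 13]
arr[3]=17 > 13: no swap

Place pivot at position 2: [5, 2, 13, 17, 20]
Pivot position: 2

After partitioning with pivot 13, the array becomes [5, 2, 13, 17, 20]. The pivot is placed at index 2. All elements to the left of the pivot are <= 13, and all elements to the right are > 13.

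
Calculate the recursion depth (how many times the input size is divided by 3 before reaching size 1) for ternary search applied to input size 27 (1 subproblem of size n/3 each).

For divide and conquer with division factor 3:

Problem sizes at each level:
Level 0: 27
Level 1: 9
Level 2: 3
Level 3: 1

The root is level 0 and the size-1 base case is level 3 (the tree spans levels 0 through 3, i.e. 4 levels counting the root), so the depth is the number of divisions: log_3(27) = 3

The recursion tree depth is log_3(27) = 3. At each level, the problem size is divided by 3, so it takes 3 divisions to reduce to a base case of size 1. The algorithm makes 1 recursive call at each level.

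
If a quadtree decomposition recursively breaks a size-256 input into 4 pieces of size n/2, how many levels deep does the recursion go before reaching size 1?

For divide and conquer with division factor 2:

Problem sizes at each level:
Level 0: 256
Level 1: 128
Level 2: 64
Level 3: 32
Level 4: 16
Level 5: 8
Level 6: 4
Level 7: 2
Level 8: 1

The root is level 0 and the size-1 base case is level 8 (the tree spans levels 0 through 8, i.e. 9 levels counting the root), so the depth is the number of divisions: log_2(256) = 8

The recursion tree depth is log_2(256) = 8. At each level, the problem size is divided by 2, so it takes 8 divisions to reduce to a base case of size 1. The algorithm makes 4 recursive calls at each level.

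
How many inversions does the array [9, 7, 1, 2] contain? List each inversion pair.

Finding inversions in [9, 7, 1, 2]:

(0, 1): arr[0]=9 > arr[1]=7
(0, 2): arr[0]=9 > arr[2]=1
(0, 3): arr[0]=9 > arr[3]=2
(1, 2): arr[1]=7 > arr[2]=1
(1, 3): arr[1]=7 > arr[3]=2

Total inversions: 5

The array has 5 inversion(s): (0,1), (0,2), (0,3), (1,2), (1,3). Each pair (i,j) satisfies i < j and arr[i] > arr[j].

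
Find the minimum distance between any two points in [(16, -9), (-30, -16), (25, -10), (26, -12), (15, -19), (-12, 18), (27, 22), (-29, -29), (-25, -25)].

Computing all pairwise distances among 9 points:

d((16, -9), (-30, -16)) = 46.5296
d((16, -9), (25, -10)) = 9.0554
d((16, -9), (26, -12)) = 10.4403
d((16, -9), (15, -19)) = 10.0499
d((16, -9), (-12, 18)) = 38.8973
d((16, -9), (27, 22)) = 32.8938
d((16, -9), (-29, -29)) = 49.2443
d((16, -9), (-25, -25)) = 44.0114
d((-30, -16), (25, -10)) = 55.3263
d((-30, -16), (26, -12)) = 56.1427
d((-30, -16), (15, -19)) = 45.0999
d((-30, -16), (-12, 18)) = 38.4708
d((-30, -16), (27, 22)) = 68.5055
d((-30, -16), (-29, -29)) = 13.0384
d((-30, -16), (-25, -25)) = 10.2956
d((25, -10), (26, -12)) = 2.2361 <-- minimum
d((25, -10), (15, -19)) = 13.4536
d((25, -10), (-12, 18)) = 46.4004
d((25, -10), (27, 22)) = 32.0624
d((25, -10), (-29, -29)) = 57.2451
d((25, -10), (-25, -25)) = 52.2015
d((26, -12), (15, -19)) = 13.0384
d((26, -12), (-12, 18)) = 48.4149
d((26, -12), (27, 22)) = 34.0147
d((26, -12), (-29, -29)) = 57.5674
d((26, -12), (-25, -25)) = 52.6308
d((15, -19), (-12, 18)) = 45.8039
d((15, -19), (27, 22)) = 42.72
d((15, -19), (-29, -29)) = 45.1221
d((15, -19), (-25, -25)) = 40.4475
d((-12, 18), (27, 22)) = 39.2046
d((-12, 18), (-29, -29)) = 49.98
d((-12, 18), (-25, -25)) = 44.9222
d((27, 22), (-29, -29)) = 75.743
d((27, 22), (-25, -25)) = 70.0928
d((-29, -29), (-25, -25)) = 5.6569

Closest pair: (25, -10) and (26, -12) with distance 2.2361

The closest pair is (25, -10) and (26, -12) with Euclidean distance 2.2361. For 9 points, brute-force pairwise comparison is shown above. For large n, the divide-and-conquer algorithm (sort by x, recurse on halves, check the dividing strip) achieves O(n log n).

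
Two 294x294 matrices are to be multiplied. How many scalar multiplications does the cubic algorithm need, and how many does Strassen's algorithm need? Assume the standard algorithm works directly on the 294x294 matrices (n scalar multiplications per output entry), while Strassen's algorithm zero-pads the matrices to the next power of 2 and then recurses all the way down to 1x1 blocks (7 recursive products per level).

Matrix multiplication for 294x294 matrices:

Strassen's algorithm requires power-of-2 dimensions. Pad 294x294 to 512x512 (next power of 2).

Standard algorithm: 294^3 = 25412184 multiplications
Strassen's algorithm: 7^(log2(512)) = 7^9 = 40353607 multiplications
Difference: 25412184 - 40353607 = -14941423 (Strassen uses MORE here due to padding overhead — for small or just-over-power-of-2 n, padding can outweigh the per-level savings)

Standard: 25412184 multiplications (294^3). Strassen: 40353607 multiplications (7^9, after padding to 512x512). Strassen reduces 8 recursive multiplications to 7 at each level.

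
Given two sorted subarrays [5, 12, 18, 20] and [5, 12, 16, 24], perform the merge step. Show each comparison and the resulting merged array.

Merging process:

Compare 5 vs 5: take 5 from left. Merged: [5]
Compare 12 vs 5: take 5 from right. Merged: [5, 5]
Compare 12 vs 12: take 12 from left. Merged: [5, 5, 12]
Compare 18 vs 12: take 12 from right. Merged: [5, 5, 12, 12]
Compare 18 vs 16: take 16 from right. Merged: [5, 5, 12, 12, 16]
Compare 18 vs 24: take 18 from left. Merged: [5, 5, 12, 12, 16, 18]
Compare 20 vs 24: take 20 from left. Merged: [5, 5, 12, 12, 16, 18, 20]
Append remaining from right: [24]. Merged: [5, 5, 12, 12, 16, 18, 20, 24]

Final merged array: [5, 5, 12, 12, 16, 18, 20, 24]
Total comparisons: 7

The merged array is [5, 5, 12, 12, 16, 18, 20, 24], requiring 7 comparisons. The merge step runs in O(n) time where n is the total number of elements.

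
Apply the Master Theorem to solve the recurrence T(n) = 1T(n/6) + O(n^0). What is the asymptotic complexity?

Master Theorem for T(n) = 1T(n/6) + O(n^0):

a = 1, b = 6, c = 0
log_b(a) = log_6(1) = 0.0000

Case 2: c = 0 = log_6(1) = 0.0000
T(n) = O(n^0 log n) = O(log n)

For T(n) = 1T(n/6) + O(n^0): log_6(1) = 0.0000. This is Case 2 of the Master Theorem (c = log_b(a), equal work at all levels), giving O(log n).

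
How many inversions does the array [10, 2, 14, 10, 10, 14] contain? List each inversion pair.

Finding inversions in [10, 2, 14, 10, 10, 14]:

(0, 1): arr[0]=10 > arr[1]=2
(2, 3): arr[2]=14 > arr[3]=10
(2, 4): arr[2]=14 > arr[4]=10

Total inversions: 3

The array has 3 inversion(s): (0,1), (2,3), (2,4). Each pair (i,j) satisfies i < j and arr[i] > arr[j].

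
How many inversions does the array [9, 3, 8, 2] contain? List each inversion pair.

Finding inversions in [9, 3, 8, 2]:

(0, 1): arr[0]=9 > arr[1]=3
(0, 2): arr[0]=9 > arr[2]=8
(0, 3): arr[0]=9 > arr[3]=2
(1, 3): arr[1]=3 > arr[3]=2
(2, 3): arr[2]=8 > arr[3]=2

Total inversions: 5

The array has 5 inversion(s): (0,1), (0,2), (0,3), (1,3), (2,3). Each pair (i,j) satisfies i < j and arr[i] > arr[j].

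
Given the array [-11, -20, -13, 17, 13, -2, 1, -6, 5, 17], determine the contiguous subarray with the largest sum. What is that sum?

Using Kadane's algorithm on [-11, -20, -13, 17, 13, -2, 1, -6, 5, 17]:

Scanning through the array:
Position 1 (value -20): max_ending_here = -20, max_so_far = -11
Position 2 (value -13): max_ending_here = -13, max_so_far = -11
Position 3 (value 17): max_ending_here = 17, max_so_far = 17
Position 4 (value 13): max_ending_here = 30, max_so_far = 30
Position 5 (value -2): max_ending_here = 28, max_so_far = 30
Position 6 (value 1): max_ending_here = 29, max_so_far = 30
Position 7 (value -6): max_ending_here = 23, max_so_far = 30
Position 8 (value 5): max_ending_here = 28, max_so_far = 30
Position 9 (value 17): max_ending_here = 45, max_so_far = 45

Maximum subarray: [17, 13, -2, 1, -6, 5, 17]
Maximum sum: 45

The maximum subarray is [17, 13, -2, 1, -6, 5, 17] with sum 45. This subarray runs from index 3 to index 9.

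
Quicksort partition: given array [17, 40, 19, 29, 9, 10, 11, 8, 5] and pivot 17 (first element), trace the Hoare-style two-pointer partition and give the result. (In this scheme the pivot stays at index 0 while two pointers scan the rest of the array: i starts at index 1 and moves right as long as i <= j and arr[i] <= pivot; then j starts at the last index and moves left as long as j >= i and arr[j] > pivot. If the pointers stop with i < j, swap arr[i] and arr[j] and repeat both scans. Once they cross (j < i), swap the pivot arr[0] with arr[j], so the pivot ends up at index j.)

Hoare-style two-pointer partition with pivot = 17:

Initial array: [17, 40, 19, 29, 9, 10, 11, 8, 5]

Pointers start at i = 1, j = 8.
i stops at index 1 (arr[1]=40 > 17), j stops at index 8 (arr[8]=5 <= 17): swap arr[1] and arr[8], array becomes [17, 5, 19, 29, 9, 10, 11, 8, 40]
i stops at index 2 (arr[2]=19 > 17), j stops at index 7 (arr[7]=8 <= 17): swap arr[2] and arr[7], array becomes [17, 5, 8, 29, 9, 10, 11, 19, 40]
i stops at index 3 (arr[3]=29 > 17), j stops at index 6 (arr[6]=11 <= 17): swap arr[3] and arr[6], array becomes [17, 5, 8, 11, 9, 10, 29, 19, 40]
i ends at 6, j ends at 5: the pointers have crossed (j < i), so scanning stops.

Swap pivot arr[0] with arr[5] to place pivot at position 5: [10, 5, 8, 11, 9, 17, 29, 19, 40]
Pivot position: 5

After partitioning with pivot 17, the array becomes [10, 5, 8, 11, 9, 17, 29, 19, 40]. The pivot is placed at index 5. All elements to the left of the pivot are <= 17, and all elements to the right are > 17.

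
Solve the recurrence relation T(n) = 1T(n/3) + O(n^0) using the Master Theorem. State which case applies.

Master Theorem for T(n) = 1T(n/3) + O(n^0):

a = 1, b = 3, c = 0
log_b(a) = log_3(1) = 0.0000

Case 2: c = 0 = log_3(1) = 0.0000
T(n) = O(n^0 log n) = O(log n)

For T(n) = 1T(n/3) + O(n^0): log_3(1) = 0.0000. This is Case 2 of the Master Theorem (c = log_b(a), equal work at all levels), giving O(log n).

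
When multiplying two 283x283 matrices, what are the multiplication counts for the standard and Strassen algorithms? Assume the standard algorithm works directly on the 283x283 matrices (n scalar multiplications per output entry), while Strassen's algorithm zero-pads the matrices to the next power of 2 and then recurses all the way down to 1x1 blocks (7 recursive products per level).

Matrix multiplication for 283x283 matrices:

Strassen's algorithm requires power-of-2 dimensions. Pad 283x283 to 512x512 (next power of 2).

Standard algorithm: 283^3 = 22665187 multiplications
Strassen's algorithm: 7^(log2(512)) = 7^9 = 40353607 multiplications
Difference: 22665187 - 40353607 = -17688420 (Strassen uses MORE here due to padding overhead — for small or just-over-power-of-2 n, padding can outweigh the per-level savings)

Standard: 22665187 multiplications (283^3). Strassen: 40353607 multiplications (7^9, after padding to 512x512). Strassen reduces 8 recursive multiplications to 7 at each level.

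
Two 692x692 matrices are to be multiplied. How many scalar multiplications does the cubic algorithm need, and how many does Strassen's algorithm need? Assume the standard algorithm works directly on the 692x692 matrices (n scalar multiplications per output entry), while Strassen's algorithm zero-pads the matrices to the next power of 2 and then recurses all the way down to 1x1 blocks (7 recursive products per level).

Matrix multiplication for 692x692 matrices:

Strassen's algorithm requires power-of-2 dimensions. Pad 692x692 to 1024x1024 (next power of 2).

Standard algorithm: 692^3 = 331373888 multiplications
Strassen's algorithm: 7^(log2(1024)) = 7^10 = 282475249 multiplications
Savings: 331373888 - 282475249 = 48898639 multiplications

Standard: 331373888 multiplications (692^3). Strassen: 282475249 multiplications (7^10, after padding to 1024x1024). Strassen reduces 8 recursive multiplications to 7 at each level.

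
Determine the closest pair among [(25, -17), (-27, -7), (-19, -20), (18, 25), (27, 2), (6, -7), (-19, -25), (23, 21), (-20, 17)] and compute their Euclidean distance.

Computing all pairwise distances among 9 points:

d((25, -17), (-27, -7)) = 52.9528
d((25, -17), (-19, -20)) = 44.1022
d((25, -17), (18, 25)) = 42.5793
d((25, -17), (27, 2)) = 19.105
d((25, -17), (6, -7)) = 21.4709
d((25, -17), (-19, -25)) = 44.7214
d((25, -17), (23, 21)) = 38.0526
d((25, -17), (-20, 17)) = 56.4004
d((-27, -7), (-19, -20)) = 15.2643
d((-27, -7), (18, 25)) = 55.2178
d((-27, -7), (27, 2)) = 54.7449
d((-27, -7), (6, -7)) = 33.0
d((-27, -7), (-19, -25)) = 19.6977
d((-27, -7), (23, 21)) = 57.3062
d((-27, -7), (-20, 17)) = 25.0
d((-19, -20), (18, 25)) = 58.258
d((-19, -20), (27, 2)) = 50.9902
d((-19, -20), (6, -7)) = 28.178
d((-19, -20), (-19, -25)) = 5.0 <-- minimum
d((-19, -20), (23, 21)) = 58.6941
d((-19, -20), (-20, 17)) = 37.0135
d((18, 25), (27, 2)) = 24.6982
d((18, 25), (6, -7)) = 34.176
d((18, 25), (-19, -25)) = 62.2013
d((18, 25), (23, 21)) = 6.4031
d((18, 25), (-20, 17)) = 38.833
d((27, 2), (6, -7)) = 22.8473
d((27, 2), (-19, -25)) = 53.3385
d((27, 2), (23, 21)) = 19.4165
d((27, 2), (-20, 17)) = 49.3356
d((6, -7), (-19, -25)) = 30.8058
d((6, -7), (23, 21)) = 32.7567
d((6, -7), (-20, 17)) = 35.3836
d((-19, -25), (23, 21)) = 62.2896
d((-19, -25), (-20, 17)) = 42.0119
d((23, 21), (-20, 17)) = 43.1856

Closest pair: (-19, -20) and (-19, -25) with distance 5.0

The closest pair is (-19, -20) and (-19, -25) with Euclidean distance 5.0. For 9 points, brute-force pairwise comparison is shown above. For large n, the divide-and-conquer algorithm (sort by x, recurse on halves, check the dividing strip) achieves O(n log n).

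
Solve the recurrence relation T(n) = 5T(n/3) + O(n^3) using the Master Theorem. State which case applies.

Master Theorem for T(n) = 5T(n/3) + O(n^3):

a = 5, b = 3, c = 3
log_b(a) = log_3(5) = 1.4650

Case 3: c = 3 > log_3(5) = 1.4650
T(n) = O(n^3) = O(n^3)

For T(n) = 5T(n/3) + O(n^3): log_3(5) = 1.4650. This is Case 3 of the Master Theorem (c > log_b(a), work dominated by root), giving O(n^3).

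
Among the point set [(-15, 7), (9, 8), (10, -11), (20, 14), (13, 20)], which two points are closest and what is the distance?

Computing all pairwise distances among 5 points:

d((-15, 7), (9, 8)) = 24.0208
d((-15, 7), (10, -11)) = 30.8058
d((-15, 7), (20, 14)) = 35.6931
d((-15, 7), (13, 20)) = 30.8707
d((9, 8), (10, -11)) = 19.0263
d((9, 8), (20, 14)) = 12.53
d((9, 8), (13, 20)) = 12.6491
d((10, -11), (20, 14)) = 26.9258
d((10, -11), (13, 20)) = 31.1448
d((20, 14), (13, 20)) = 9.2195 <-- minimum

Closest pair: (20, 14) and (13, 20) with distance 9.2195

The closest pair is (20, 14) and (13, 20) with Euclidean distance 9.2195. For 5 points, brute-force pairwise comparison is shown above. For large n, the divide-and-conquer algorithm (sort by x, recurse on halves, check the dividing strip) achieves O(n log n).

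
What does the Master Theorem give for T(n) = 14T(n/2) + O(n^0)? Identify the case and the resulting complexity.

Master Theorem for T(n) = 14T(n/2) + O(n^0):

a = 14, b = 2, c = 0
log_b(a) = log_2(14) = 3.8074

Case 1: c = 0 < log_2(14) = 3.8074
T(n) = O(n^(log_2 14))

For T(n) = 14T(n/2) + O(n^0): log_2(14) = 3.8074. This is Case 1 of the Master Theorem (c < log_b(a), work dominated by leaves), giving O(n^(log_2 14)).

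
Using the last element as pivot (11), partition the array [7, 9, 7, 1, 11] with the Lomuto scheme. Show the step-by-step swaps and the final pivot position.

Lomuto partition with pivot = 11:

Initial array: [7, 9, 7, 1, 11]

arr[0]=7 <= 11: swap with position 0, array becomes [7, 9, 7, 1, 11]
arr[1]=9 <= 11: swap with position 1, array becomes [7, 9, 7, 1, 11]
arr[2]=7 <= 11: swap with position 2, array becomes [7, 9, 7, 1, 11]
arr[3]=1 <= 11: swap with position 3, array becomes [7, 9, 7, 1, 11]

Place pivot at position 4: [7, 9, 7, 1, 11]
Pivot position: 4

After partitioning with pivot 11, the array becomes [7, 9, 7, 1, 11]. The pivot is placed at index 4. All elements to the left of the pivot are <= 11, and all elements to the right are > 11.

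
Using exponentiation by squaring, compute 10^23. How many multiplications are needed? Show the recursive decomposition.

Computing 10^23 by squaring (build up from 10^1; each line after the first costs one multiplication):

10^1 = 10
10^2 = (10^1)^2 = 10^2 = 100
10^4 = (10^2)^2 = 100^2 = 10000
10^5 = 10 * 10^4 = 10 * 10000 = 100000
10^10 = (10^5)^2 = 100000^2 = 10000000000
10^11 = 10 * 10^10 = 10 * 10000000000 = 100000000000
10^22 = (10^11)^2 = 100000000000^2 = 10000000000000000000000
10^23 = 10 * 10^22 = 10 * 10000000000000000000000 = 100000000000000000000000

Result: 100000000000000000000000
Multiplications needed: 7 (7 lines after 10^1)

10^23 = 100000000000000000000000. Using exponentiation by squaring, this requires 7 multiplications. The key idea: if the exponent is even, square the half-power; if odd, multiply by the base once.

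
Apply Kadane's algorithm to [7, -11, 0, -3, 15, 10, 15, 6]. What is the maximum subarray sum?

Using Kadane's algorithm on [7, -11, 0, -3, 15, 10, 15, 6]:

Scanning through the array:
Position 1 (value -11): max_ending_here = -4, max_so_far = 7
Position 2 (value 0): max_ending_here = 0, max_so_far = 7
Position 3 (value -3): max_ending_here = -3, max_so_far = 7
Position 4 (value 15): max_ending_here = 15, max_so_far = 15
Position 5 (value 10): max_ending_here = 25, max_so_far = 25
Position 6 (value 15): max_ending_here = 40, max_so_far = 40
Position 7 (value 6): max_ending_here = 46, max_so_far = 46

Maximum subarray: [15, 10, 15, 6]
Maximum sum: 46

The maximum subarray is [15, 10, 15, 6] with sum 46. This subarray runs from index 4 to index 7.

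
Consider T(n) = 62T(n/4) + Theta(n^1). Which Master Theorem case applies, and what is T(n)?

Master Theorem for T(n) = 62T(n/4) + O(n^1):

a = 62, b = 4, c = 1
log_b(a) = log_4(62) = 2.9771

Case 1: c = 1 < log_4(62) = 2.9771
T(n) = O(n^(log_4 62))

For T(n) = 62T(n/4) + O(n^1): log_4(62) = 2.9771. This is Case 1 of the Master Theorem (c < log_b(a), work dominated by leaves), giving O(n^(log_4 62)).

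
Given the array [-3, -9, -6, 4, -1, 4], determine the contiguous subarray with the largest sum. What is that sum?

Using Kadane's algorithm on [-3, -9, -6, 4, -1, 4]:

Scanning through the array:
Position 1 (value -9): max_ending_here = -9, max_so_far = -3
Position 2 (value -6): max_ending_here = -6, max_so_far = -3
Position 3 (value 4): max_ending_here = 4, max_so_far = 4
Position 4 (value -1): max_ending_here = 3, max_so_far = 4
Position 5 (value 4): max_ending_here = 7, max_so_far = 7

Maximum subarray: [4, -1, 4]
Maximum sum: 7

The maximum subarray is [4, -1, 4] with sum 7. This subarray runs from index 3 to index 5.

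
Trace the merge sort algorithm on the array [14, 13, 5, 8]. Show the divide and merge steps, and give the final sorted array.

Merge sort trace:

Split: [14, 13, 5, 8] -> [14, 13] and [5, 8]
  Split: [14, 13] -> [14] and [13]
  Merge: [14] + [13] -> [13, 14]
  Split: [5, 8] -> [5] and [8]
  Merge: [5] + [8] -> [5, 8]
Merge: [13, 14] + [5, 8] -> [5, 8, 13, 14]

Final sorted array: [5, 8, 13, 14]

The merge sort proceeds by recursively splitting the array and merging sorted halves.
After all merges, the sorted array is [5, 8, 13, 14].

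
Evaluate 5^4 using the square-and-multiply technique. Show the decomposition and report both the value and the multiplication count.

Computing 5^4 by squaring (build up from 5^1; each line after the first costs one multiplication):

5^1 = 5
5^2 = (5^1)^2 = 5^2 = 25
5^4 = (5^2)^2 = 25^2 = 625

Result: 625
Multiplications needed: 2 (2 lines after 5^1)

5^4 = 625. Using exponentiation by squaring, this requires 2 multiplications. The key idea: if the exponent is even, square the half-power; if odd, multiply by the base once.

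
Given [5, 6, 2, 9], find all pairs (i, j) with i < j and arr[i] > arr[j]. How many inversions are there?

Finding inversions in [5, 6, 2, 9]:

(0, 2): arr[0]=5 > arr[2]=2
(1, 2): arr[1]=6 > arr[2]=2

Total inversions: 2

The array has 2 inversion(s): (0,2), (1,2). Each pair (i,j) satisfies i < j and arr[i] > arr[j].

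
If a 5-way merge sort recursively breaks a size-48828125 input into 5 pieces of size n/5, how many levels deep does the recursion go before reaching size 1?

For divide and conquer with division factor 5:

Problem sizes at each level:
Level 0: 48828125
Level 1: 9765625
Level 2: 1953125
Level 3: 390625
Level 4: 78125
Level 5: 15625
Level 6: 3125
Level 7: 625
Level 8: 125
Level 9: 25
Level 10: 5
Level 11: 1

The root is level 0 and the size-1 base case is level 11 (the tree spans levels 0 through 11, i.e. 12 levels counting the root), so the depth is the number of divisions: log_5(48828125) = 11

The recursion tree depth is log_5(48828125) = 11. At each level, the problem size is divided by 5, so it takes 11 divisions to reduce to a base case of size 1. The algorithm makes 5 recursive calls at each level.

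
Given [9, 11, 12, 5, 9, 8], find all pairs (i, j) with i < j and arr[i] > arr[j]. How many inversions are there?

Finding inversions in [9, 11, 12, 5, 9, 8]:

(0, 3): arr[0]=9 > arr[3]=5
(0, 5): arr[0]=9 > arr[5]=8
(1, 3): arr[1]=11 > arr[3]=5
(1, 4): arr[1]=11 > arr[4]=9
(1, 5): arr[1]=11 > arr[5]=8
(2, 3): arr[2]=12 > arr[3]=5
(2, 4): arr[2]=12 > arr[4]=9
(2, 5): arr[2]=12 > arr[5]=8
(4, 5): arr[4]=9 > arr[5]=8

Total inversions: 9

The array has 9 inversion(s): (0,3), (0,5), (1,3), (1,4), (1,5), (2,3), (2,4), (2,5), (4,5). Each pair (i,j) satisfies i < j and arr[i] > arr[j].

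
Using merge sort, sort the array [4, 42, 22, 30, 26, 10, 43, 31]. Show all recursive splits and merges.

Merge sort trace:

Split: [4, 42, 22, 30, 26, 10, 43, 31] -> [4, 42, 22, 30] and [26, 10, 43, 31]
  Split: [4, 42, 22, 30] -> [4, 42] and [22, 30]
    Split: [4, 42] -> [4] and [42]
    Merge: [4] + [42] -> [4, 42]
    Split: [22, 30] -> [22] and [30]
    Merge: [22] + [30] -> [22, 30]
  Merge: [4, 42] + [22, 30] -> [4, 22, 30, 42]
  Split: [26, 10, 43, 31] -> [26, 10] and [43, 31]
    Split: [26, 10] -> [26] and [10]
    Merge: [26] + [10] -> [10, 26]
    Split: [43, 31] -> [43] and [31]
    Merge: [43] + [31] -> [31, 43]
  Merge: [10, 26] + [31, 43] -> [10, 26, 31, 43]
Merge: [4, 22, 30, 42] + [10, 26, 31, 43] -> [4, 10, 22, 26, 30, 31, 42, 43]

Final sorted array: [4, 10, 22, 26, 30, 31, 42, 43]

The merge sort proceeds by recursively splitting the array and merging sorted halves.
After all merges, the sorted array is [4, 10, 22, 26, 30, 31, 42, 43].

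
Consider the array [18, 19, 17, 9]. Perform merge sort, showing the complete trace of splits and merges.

Merge sort trace:

Split: [18, 19, 17, 9] -> [18, 19] and [17, 9]
  Split: [18, 19] -> [18] and [19]
  Merge: [18] + [19] -> [18, 19]
  Split: [17, 9] -> [17] and [9]
  Merge: [17] + [9] -> [9, 17]
Merge: [18, 19] + [9, 17] -> [9, 17, 18, 19]

Final sorted array: [9, 17, 18, 19]

The merge sort proceeds by recursively splitting the array and merging sorted halves.
After all merges, the sorted array is [9, 17, 18, 19].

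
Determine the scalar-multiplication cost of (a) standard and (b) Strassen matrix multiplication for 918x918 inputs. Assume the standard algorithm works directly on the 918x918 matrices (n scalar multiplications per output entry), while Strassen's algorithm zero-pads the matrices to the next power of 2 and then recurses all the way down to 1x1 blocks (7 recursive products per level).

Matrix multiplication for 918x918 matrices:

Strassen's algorithm requires power-of-2 dimensions. Pad 918x918 to 1024x1024 (next power of 2).

Standard algorithm: 918^3 = 773620632 multiplications
Strassen's algorithm: 7^(log2(1024)) = 7^10 = 282475249 multiplications
Savings: 773620632 - 282475249 = 491145383 multiplications

Standard: 773620632 multiplications (918^3). Strassen: 282475249 multiplications (7^10, after padding to 1024x1024). Strassen reduces 8 recursive multiplications to 7 at each level.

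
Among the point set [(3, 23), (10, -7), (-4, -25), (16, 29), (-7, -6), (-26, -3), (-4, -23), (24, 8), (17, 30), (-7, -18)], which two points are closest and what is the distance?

Computing all pairwise distances among 10 points:

d((3, 23), (10, -7)) = 30.8058
d((3, 23), (-4, -25)) = 48.5077
d((3, 23), (16, 29)) = 14.3178
d((3, 23), (-7, -6)) = 30.6757
d((3, 23), (-26, -3)) = 38.9487
d((3, 23), (-4, -23)) = 46.5296
d((3, 23), (24, 8)) = 25.807
d((3, 23), (17, 30)) = 15.6525
d((3, 23), (-7, -18)) = 42.2019
d((10, -7), (-4, -25)) = 22.8035
d((10, -7), (16, 29)) = 36.4966
d((10, -7), (-7, -6)) = 17.0294
d((10, -7), (-26, -3)) = 36.2215
d((10, -7), (-4, -23)) = 21.2603
d((10, -7), (24, 8)) = 20.5183
d((10, -7), (17, 30)) = 37.6563
d((10, -7), (-7, -18)) = 20.2485
d((-4, -25), (16, 29)) = 57.5847
d((-4, -25), (-7, -6)) = 19.2354
d((-4, -25), (-26, -3)) = 31.1127
d((-4, -25), (-4, -23)) = 2.0
d((-4, -25), (24, 8)) = 43.2782
d((-4, -25), (17, 30)) = 58.8727
d((-4, -25), (-7, -18)) = 7.6158
d((16, 29), (-7, -6)) = 41.8808
d((16, 29), (-26, -3)) = 52.8015
d((16, 29), (-4, -23)) = 55.7136
d((16, 29), (24, 8)) = 22.4722
d((16, 29), (17, 30)) = 1.4142 <-- minimum
d((16, 29), (-7, -18)) = 52.3259
d((-7, -6), (-26, -3)) = 19.2354
d((-7, -6), (-4, -23)) = 17.2627
d((-7, -6), (24, 8)) = 34.0147
d((-7, -6), (17, 30)) = 43.2666
d((-7, -6), (-7, -18)) = 12.0
d((-26, -3), (-4, -23)) = 29.7321
d((-26, -3), (24, 8)) = 51.1957
d((-26, -3), (17, 30)) = 54.2033
d((-26, -3), (-7, -18)) = 24.2074
d((-4, -23), (24, 8)) = 41.7732
d((-4, -23), (17, 30)) = 57.0088
d((-4, -23), (-7, -18)) = 5.831
d((24, 8), (17, 30)) = 23.0868
d((24, 8), (-7, -18)) = 40.4599
d((17, 30), (-7, -18)) = 53.6656

Closest pair: (16, 29) and (17, 30) with distance 1.4142

The closest pair is (16, 29) and (17, 30) with Euclidean distance 1.4142. For 10 points, brute-force pairwise comparison is shown above. For large n, the divide-and-conquer algorithm (sort by x, recurse on halves, check the dividing strip) achieves O(n log n).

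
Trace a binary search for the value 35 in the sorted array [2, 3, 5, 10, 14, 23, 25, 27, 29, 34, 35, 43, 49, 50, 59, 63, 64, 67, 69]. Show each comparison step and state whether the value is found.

Binary search for 35 in [2, 3, 5, 10, 14, 23, 25, 27, 29, 34, 35, 43, 49, 50, 59, 63, 64, 67, 69]:

lo=0, hi=18, mid=9, arr[mid]=34 -> 34 < 35, search right half
lo=10, hi=18, mid=14, arr[mid]=59 -> 59 > 35, search left half
lo=10, hi=13, mid=11, arr[mid]=43 -> 43 > 35, search left half
lo=10, hi=10, mid=10, arr[mid]=35 -> Found target at index 10!

Binary search finds 35 at index 10 after 4 comparisons. The search repeatedly halves the search space by comparing with the middle element.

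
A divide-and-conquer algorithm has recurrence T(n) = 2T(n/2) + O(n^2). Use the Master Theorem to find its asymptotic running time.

Master Theorem for T(n) = 2T(n/2) + O(n^2):

a = 2, b = 2, c = 2
log_b(a) = log_2(2) = 1.0000

Case 3: c = 2 > log_2(2) = 1.0000
T(n) = O(n^2) = O(n^2)

For T(n) = 2T(n/2) + O(n^2): log_2(2) = 1.0000. This is Case 3 of the Master Theorem (c > log_b(a), work dominated by root), giving O(n^2).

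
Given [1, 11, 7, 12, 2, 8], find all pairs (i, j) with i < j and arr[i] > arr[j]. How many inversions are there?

Finding inversions in [1, 11, 7, 12, 2, 8]:

(1, 2): arr[1]=11 > arr[2]=7
(1, 4): arr[1]=11 > arr[4]=2
(1, 5): arr[1]=11 > arr[5]=8
(2, 4): arr[2]=7 > arr[4]=2
(3, 4): arr[3]=12 > arr[4]=2
(3, 5): arr[3]=12 > arr[5]=8

Total inversions: 6

The array has 6 inversion(s): (1,2), (1,4), (1,5), (2,4), (3,4), (3,5). Each pair (i,j) satisfies i < j and arr[i] > arr[j].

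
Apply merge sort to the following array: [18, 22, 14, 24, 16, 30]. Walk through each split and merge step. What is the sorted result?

Merge sort trace:

Split: [18, 22, 14, 24, 16, 30] -> [18, 22, 14] and [24, 16, 30]
  Split: [18, 22, 14] -> [18] and [22, 14]
    Split: [22, 14] -> [22] and [14]
    Merge: [22] + [14] -> [14, 22]
  Merge: [18] + [14, 22] -> [14, 18, 22]
  Split: [24, 16, 30] -> [24] and [16, 30]
    Split: [16, 30] -> [16] and [30]
    Merge: [16] + [30] -> [16, 30]
  Merge: [24] + [16, 30] -> [16, 24, 30]
Merge: [14, 18, 22] + [16, 24, 30] -> [14, 16, 18, 22, 24, 30]

Final sorted array: [14, 16, 18, 22, 24, 30]

The merge sort proceeds by recursively splitting the array and merging sorted halves.
After all merges, the sorted array is [14, 16, 18, 22, 24, 30].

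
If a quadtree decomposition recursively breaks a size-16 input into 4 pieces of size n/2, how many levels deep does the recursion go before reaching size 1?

For divide and conquer with division factor 2:

Problem sizes at each level:
Level 0: 16
Level 1: 8
Level 2: 4
Level 3: 2
Level 4: 1

The root is level 0 and the size-1 base case is level 4 (the tree spans levels 0 through 4, i.e. 5 levels counting the root), so the depth is the number of divisions: log_2(16) = 4

The recursion tree depth is log_2(16) = 4. At each level, the problem size is divided by 2, so it takes 4 divisions to reduce to a base case of size 1. The algorithm makes 4 recursive calls at each level.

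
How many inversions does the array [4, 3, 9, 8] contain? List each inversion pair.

Finding inversions in [4, 3, 9, 8]:

(0, 1): arr[0]=4 > arr[1]=3
(2, 3): arr[2]=9 > arr[3]=8

Total inversions: 2

The array has 2 inversion(s): (0,1), (2,3). Each pair (i,j) satisfies i < j and arr[i] > arr[j].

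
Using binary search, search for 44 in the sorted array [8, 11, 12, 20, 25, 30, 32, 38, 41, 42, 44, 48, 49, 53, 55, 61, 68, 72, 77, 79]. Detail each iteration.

Binary search for 44 in [8, 11, 12, 20, 25, 30, 32, 38, 41, 42, 44, 48, 49, 53, 55, 61, 68, 72, 77, 79]:

lo=0, hi=19, mid=9, arr[mid]=42 -> 42 < 44, search right half
lo=10, hi=19, mid=14, arr[mid]=55 -> 55 > 44, search left half
lo=10, hi=13, mid=11, arr[mid]=48 -> 48 > 44, search left half
lo=10, hi=10, mid=10, arr[mid]=44 -> Found target at index 10!

Binary search finds 44 at index 10 after 4 comparisons. The search repeatedly halves the search space by comparing with the middle element.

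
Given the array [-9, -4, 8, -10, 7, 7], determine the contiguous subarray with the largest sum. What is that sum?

Using Kadane's algorithm on [-9, -4, 8, -10, 7, 7]:

Scanning through the array:
Position 1 (value -4): max_ending_here = -4, max_so_far = -4
Position 2 (value 8): max_ending_here = 8, max_so_far = 8
Position 3 (value -10): max_ending_here = -2, max_so_far = 8
Position 4 (value 7): max_ending_here = 7, max_so_far = 8
Position 5 (value 7): max_ending_here = 14, max_so_far = 14

Maximum subarray: [7, 7]
Maximum sum: 14

The maximum subarray is [7, 7] with sum 14. This subarray runs from index 4 to index 5.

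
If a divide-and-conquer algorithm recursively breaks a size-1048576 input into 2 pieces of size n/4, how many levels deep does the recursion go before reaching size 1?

For divide and conquer with division factor 4:

Problem sizes at each level:
Level 0: 1048576
Level 1: 262144
Level 2: 65536
Level 3: 16384
Level 4: 4096
Level 5: 1024
Level 6: 256
Level 7: 64
Level 8: 16
Level 9: 4
Level 10: 1

The root is level 0 and the size-1 base case is level 10 (the tree spans levels 0 through 10, i.e. 11 levels counting the root), so the depth is the number of divisions: log_4(1048576) = 10

The recursion tree depth is log_4(1048576) = 10. At each level, the problem size is divided by 4, so it takes 10 divisions to reduce to a base case of size 1. The algorithm makes 2 recursive calls at each level.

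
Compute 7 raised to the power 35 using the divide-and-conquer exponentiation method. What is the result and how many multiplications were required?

Computing 7^35 by squaring (build up from 7^1; each line after the first costs one multiplication):

7^1 = 7
7^2 = (7^1)^2 = 7^2 = 49
7^4 = (7^2)^2 = 49^2 = 2401
7^8 = (7^4)^2 = 2401^2 = 5764801
7^16 = (7^8)^2 = 5764801^2 = 33232930569601
7^17 = 7 * 7^16 = 7 * 33232930569601 = 232630513987207
7^34 = (7^17)^2 = 232630513987207^2 = 54116956037952111668959660849
7^35 = 7 * 7^34 = 7 * 54116956037952111668959660849 = 378818692265664781682717625943

Result: 378818692265664781682717625943
Multiplications needed: 7 (7 lines after 7^1)

7^35 = 378818692265664781682717625943. Using exponentiation by squaring, this requires 7 multiplications. The key idea: if the exponent is even, square the half-power; if odd, multiply by the base once.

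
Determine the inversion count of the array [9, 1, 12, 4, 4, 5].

Finding inversions in [9, 1, 12, 4, 4, 5]:

(0, 1): arr[0]=9 > arr[1]=1
(0, 3): arr[0]=9 > arr[3]=4
(0, 4): arr[0]=9 > arr[4]=4
(0, 5): arr[0]=9 > arr[5]=5
(2, 3): arr[2]=12 > arr[3]=4
(2, 4): arr[2]=12 > arr[4]=4
(2, 5): arr[2]=12 > arr[5]=5

Total inversions: 7

The array has 7 inversion(s): (0,1), (0,3), (0,4), (0,5), (2,3), (2,4), (2,5). Each pair (i,j) satisfies i < j and arr[i] > arr[j].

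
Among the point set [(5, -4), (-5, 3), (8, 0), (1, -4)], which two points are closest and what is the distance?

Computing all pairwise distances among 4 points:

d((5, -4), (-5, 3)) = 12.2066
d((5, -4), (8, 0)) = 5.0
d((5, -4), (1, -4)) = 4.0 <-- minimum
d((-5, 3), (8, 0)) = 13.3417
d((-5, 3), (1, -4)) = 9.2195
d((8, 0), (1, -4)) = 8.0623

Closest pair: (5, -4) and (1, -4) with distance 4.0

The closest pair is (5, -4) and (1, -4) with Euclidean distance 4.0. For 4 points, brute-force pairwise comparison is shown above. For large n, the divide-and-conquer algorithm (sort by x, recurse on halves, check the dividing strip) achieves O(n log n).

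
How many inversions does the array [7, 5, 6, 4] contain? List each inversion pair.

Finding inversions in [7, 5, 6, 4]:

(0, 1): arr[0]=7 > arr[1]=5
(0, 2): arr[0]=7 > arr[2]=6
(0, 3): arr[0]=7 > arr[3]=4
(1, 3): arr[1]=5 > arr[3]=4
(2, 3): arr[2]=6 > arr[3]=4

Total inversions: 5

The array has 5 inversion(s): (0,1), (0,2), (0,3), (1,3), (2,3). Each pair (i,j) satisfies i < j and arr[i] > arr[j].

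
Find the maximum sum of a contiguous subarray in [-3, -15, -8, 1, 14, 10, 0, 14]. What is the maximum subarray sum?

Using Kadane's algorithm on [-3, -15, -8, 1, 14, 10, 0, 14]:

Scanning through the array:
Position 1 (value -15): max_ending_here = -15, max_so_far = -3
Position 2 (value -8): max_ending_here = -8, max_so_far = -3
Position 3 (value 1): max_ending_here = 1, max_so_far = 1
Position 4 (value 14): max_ending_here = 15, max_so_far = 15
Position 5 (value 10): max_ending_here = 25, max_so_far = 25
Position 6 (value 0): max_ending_here = 25, max_so_far = 25
Position 7 (value 14): max_ending_here = 39, max_so_far = 39

Maximum subarray: [1, 14, 10, 0, 14]
Maximum sum: 39

The maximum subarray is [1, 14, 10, 0, 14] with sum 39. This subarray runs from index 3 to index 7.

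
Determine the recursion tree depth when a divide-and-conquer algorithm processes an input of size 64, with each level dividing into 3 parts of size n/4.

For divide and conquer with division factor 4:

Problem sizes at each level:
Level 0: 64
Level 1: 16
Level 2: 4
Level 3: 1

The root is level 0 and the size-1 base case is level 3 (the tree spans levels 0 through 3, i.e. 4 levels counting the root), so the depth is the number of divisions: log_4(64) = 3

The recursion tree depth is log_4(64) = 3. At each level, the problem size is divided by 4, so it takes 3 divisions to reduce to a base case of size 1. The algorithm makes 3 recursive calls at each level.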